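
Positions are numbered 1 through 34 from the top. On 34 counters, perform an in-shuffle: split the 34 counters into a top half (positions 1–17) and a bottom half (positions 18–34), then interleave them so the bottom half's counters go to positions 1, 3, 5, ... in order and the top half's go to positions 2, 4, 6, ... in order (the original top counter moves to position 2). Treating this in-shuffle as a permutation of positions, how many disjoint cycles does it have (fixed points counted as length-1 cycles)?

5

Trace each unvisited position around until it returns:
(1 2 4 8 16 32 ... len 12) (3 6 12 24 13 26 ... len 12) (5 10 20) (7 14 28 21) (15 30 25)
5 cycles in total.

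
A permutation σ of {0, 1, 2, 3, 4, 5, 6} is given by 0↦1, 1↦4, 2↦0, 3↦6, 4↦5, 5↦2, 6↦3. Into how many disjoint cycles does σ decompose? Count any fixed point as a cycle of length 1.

2

Cycle decomposition: (0 1 4 5 2) (3 6).
2 cycles.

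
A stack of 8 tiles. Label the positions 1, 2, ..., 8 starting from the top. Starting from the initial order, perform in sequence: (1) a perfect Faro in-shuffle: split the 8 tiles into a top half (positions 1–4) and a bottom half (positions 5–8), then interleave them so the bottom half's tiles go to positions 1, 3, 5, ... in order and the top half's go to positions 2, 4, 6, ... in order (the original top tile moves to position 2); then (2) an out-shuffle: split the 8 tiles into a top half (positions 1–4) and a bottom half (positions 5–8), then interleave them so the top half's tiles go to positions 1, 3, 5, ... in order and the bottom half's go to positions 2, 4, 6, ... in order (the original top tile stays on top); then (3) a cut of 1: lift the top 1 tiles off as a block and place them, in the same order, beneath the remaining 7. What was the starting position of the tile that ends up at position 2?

1

Undo the operations in reverse order, starting from position 2:
  undo op 3 (cut 1): 2 ← 3
  undo op 2 (out-shuffle, from top half): 3 ← 2
  undo op 1 (in-shuffle, from top half): 2 ← 1
So the tile at position 2 came from original position 1.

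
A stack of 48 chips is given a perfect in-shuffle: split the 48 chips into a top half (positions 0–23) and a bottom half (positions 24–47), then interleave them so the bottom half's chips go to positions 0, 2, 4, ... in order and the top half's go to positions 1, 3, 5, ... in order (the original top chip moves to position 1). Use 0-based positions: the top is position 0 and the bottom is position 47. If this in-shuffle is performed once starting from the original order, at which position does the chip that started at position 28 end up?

8

Track the chip's position through each in-shuffle:
28 → 8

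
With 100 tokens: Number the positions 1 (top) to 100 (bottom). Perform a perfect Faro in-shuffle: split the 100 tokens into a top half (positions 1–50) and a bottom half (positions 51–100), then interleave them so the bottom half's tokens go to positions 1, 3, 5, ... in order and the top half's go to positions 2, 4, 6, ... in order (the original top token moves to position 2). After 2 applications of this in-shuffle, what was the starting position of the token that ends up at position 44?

Work backwards from position 44, undoing one in-shuffle at a time:
44 ← 22 ← 11
So the token now at position 44 started at position 11.

11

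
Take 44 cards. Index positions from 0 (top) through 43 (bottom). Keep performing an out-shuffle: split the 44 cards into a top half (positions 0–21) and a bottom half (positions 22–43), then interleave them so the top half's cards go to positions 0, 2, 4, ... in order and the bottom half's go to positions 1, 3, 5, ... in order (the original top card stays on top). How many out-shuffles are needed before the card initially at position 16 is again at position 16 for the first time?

14

Follow position 16 under repeated out-shuffles:
16 → 32 → 21 → 42 → 41 → 39 → 35 → 27 → 11 → 22 → 1 → 2 → 4 → 8 → 16
It first returns after 14 out-shuffles.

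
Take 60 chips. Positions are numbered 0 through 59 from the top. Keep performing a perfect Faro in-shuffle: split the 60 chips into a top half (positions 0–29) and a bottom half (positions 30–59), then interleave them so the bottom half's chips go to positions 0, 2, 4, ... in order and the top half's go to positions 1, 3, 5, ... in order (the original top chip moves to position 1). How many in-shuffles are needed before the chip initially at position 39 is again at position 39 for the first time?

60

Follow position 39 under repeated in-shuffles:
39 → 18 → 37 → 14 → 29 → 59 → 58 → 56 → ... → 39 (length 60)
It first returns after 60 in-shuffles.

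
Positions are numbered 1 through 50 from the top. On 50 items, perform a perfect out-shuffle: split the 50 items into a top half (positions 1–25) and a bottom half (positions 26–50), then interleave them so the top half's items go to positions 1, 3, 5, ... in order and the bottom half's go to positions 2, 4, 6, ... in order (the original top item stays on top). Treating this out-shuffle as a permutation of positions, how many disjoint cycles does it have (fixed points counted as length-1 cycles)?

6

Trace each unvisited position around until it returns:
(1) (2 3 5 9 17 33 ... len 21) (4 7 13 25 49 48 ... len 21) (8 15 29) (22 43 36) (50)
6 cycles in total.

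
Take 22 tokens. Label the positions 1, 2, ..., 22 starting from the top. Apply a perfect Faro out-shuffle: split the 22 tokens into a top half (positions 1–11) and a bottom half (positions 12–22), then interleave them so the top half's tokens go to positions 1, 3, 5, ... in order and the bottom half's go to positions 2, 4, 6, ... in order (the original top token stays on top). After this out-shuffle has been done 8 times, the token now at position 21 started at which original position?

6

Work backwards from position 21, undoing one out-shuffle at a time:
21 ← 11 ← 6 ← 14 ← 18 ← 20 ← 21 ← 11 ← 6
So the token now at position 21 started at position 6.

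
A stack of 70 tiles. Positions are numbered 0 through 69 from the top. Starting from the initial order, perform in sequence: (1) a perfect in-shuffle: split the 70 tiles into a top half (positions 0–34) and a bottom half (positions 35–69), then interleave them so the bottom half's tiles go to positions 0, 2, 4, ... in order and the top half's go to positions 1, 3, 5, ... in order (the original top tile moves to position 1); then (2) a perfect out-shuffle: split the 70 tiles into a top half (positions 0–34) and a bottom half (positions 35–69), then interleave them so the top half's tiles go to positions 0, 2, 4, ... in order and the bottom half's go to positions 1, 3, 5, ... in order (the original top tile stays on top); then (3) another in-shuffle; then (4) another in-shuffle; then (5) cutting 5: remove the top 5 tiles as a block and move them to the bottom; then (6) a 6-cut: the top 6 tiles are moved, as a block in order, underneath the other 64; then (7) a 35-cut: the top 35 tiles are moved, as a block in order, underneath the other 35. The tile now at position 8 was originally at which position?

16

Undo the operations in reverse order, starting from position 8:
  undo op 7 (cut 35): 8 ← 43
  undo op 6 (cut 6): 43 ← 49
  undo op 5 (cut 5): 49 ← 54
  undo op 4 (in-shuffle, from bottom half): 54 ← 62
  undo op 3 (in-shuffle, from bottom half): 62 ← 66
  undo op 2 (out-shuffle, from top half): 66 ← 33
  undo op 1 (in-shuffle, from top half): 33 ← 16
So the tile at position 8 came from original position 16.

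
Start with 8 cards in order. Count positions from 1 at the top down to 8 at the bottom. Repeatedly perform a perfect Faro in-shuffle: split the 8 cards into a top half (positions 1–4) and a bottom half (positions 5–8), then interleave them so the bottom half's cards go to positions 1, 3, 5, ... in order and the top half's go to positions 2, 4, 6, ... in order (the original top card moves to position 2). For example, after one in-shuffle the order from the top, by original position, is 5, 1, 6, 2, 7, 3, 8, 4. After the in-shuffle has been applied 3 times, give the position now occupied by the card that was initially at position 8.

1

Track the card's position through each in-shuffle:
8 → 7 → 5 → 1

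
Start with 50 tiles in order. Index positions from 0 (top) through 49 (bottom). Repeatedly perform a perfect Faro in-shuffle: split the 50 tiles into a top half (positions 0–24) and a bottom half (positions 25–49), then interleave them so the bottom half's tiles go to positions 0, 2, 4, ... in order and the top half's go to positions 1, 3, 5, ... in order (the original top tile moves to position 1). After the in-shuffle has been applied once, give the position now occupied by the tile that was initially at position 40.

Track the tile's position through each in-shuffle:
40 → 30

30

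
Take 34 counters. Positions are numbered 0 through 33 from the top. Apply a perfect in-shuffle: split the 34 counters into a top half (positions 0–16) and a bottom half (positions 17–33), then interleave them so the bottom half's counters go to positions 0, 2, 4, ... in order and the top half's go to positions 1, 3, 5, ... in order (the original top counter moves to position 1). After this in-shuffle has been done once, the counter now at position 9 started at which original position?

Work backwards from position 9, undoing one in-shuffle at a time:
9 ← 4
So the counter now at position 9 started at position 4.

4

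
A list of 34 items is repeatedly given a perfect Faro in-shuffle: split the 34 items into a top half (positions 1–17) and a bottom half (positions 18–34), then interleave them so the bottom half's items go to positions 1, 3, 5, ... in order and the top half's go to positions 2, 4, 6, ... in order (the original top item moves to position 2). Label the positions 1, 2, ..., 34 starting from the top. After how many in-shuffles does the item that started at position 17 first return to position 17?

12

Follow position 17 under repeated in-shuffles:
17 → 34 → 33 → 31 → 27 → 19 → 3 → 6 → 12 → 24 → 13 → 26 → 17
It first returns after 12 in-shuffles.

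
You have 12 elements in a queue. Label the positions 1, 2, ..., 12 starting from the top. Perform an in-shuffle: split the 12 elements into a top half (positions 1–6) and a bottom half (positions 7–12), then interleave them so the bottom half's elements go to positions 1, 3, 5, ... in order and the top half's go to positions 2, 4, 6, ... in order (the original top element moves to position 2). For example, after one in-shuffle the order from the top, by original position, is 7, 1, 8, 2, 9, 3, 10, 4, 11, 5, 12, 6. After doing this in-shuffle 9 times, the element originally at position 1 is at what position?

Track the element's position through each in-shuffle:
1 → 2 → 4 → 8 → 3 → 6 → 12 → 11 → 9 → 5

5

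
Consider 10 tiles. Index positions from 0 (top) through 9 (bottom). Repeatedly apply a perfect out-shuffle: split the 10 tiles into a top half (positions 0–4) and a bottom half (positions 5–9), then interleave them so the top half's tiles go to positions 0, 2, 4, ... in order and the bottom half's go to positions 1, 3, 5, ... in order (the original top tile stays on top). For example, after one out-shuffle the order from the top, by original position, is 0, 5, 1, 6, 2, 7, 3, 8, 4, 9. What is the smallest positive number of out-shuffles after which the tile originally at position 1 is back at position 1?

Follow position 1 under repeated out-shuffles:
1 → 2 → 4 → 8 → 7 → 5 → 1
It first returns after 6 out-shuffles.

6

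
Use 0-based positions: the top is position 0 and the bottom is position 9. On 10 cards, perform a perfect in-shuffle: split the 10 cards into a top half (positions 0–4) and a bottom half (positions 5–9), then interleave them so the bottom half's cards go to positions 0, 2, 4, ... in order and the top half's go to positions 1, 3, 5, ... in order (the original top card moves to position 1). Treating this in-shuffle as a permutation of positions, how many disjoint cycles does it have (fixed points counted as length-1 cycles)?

1

Trace each unvisited position around until it returns:
(0 1 3 7 4 9 8 6 2 5)
1 cycle in total.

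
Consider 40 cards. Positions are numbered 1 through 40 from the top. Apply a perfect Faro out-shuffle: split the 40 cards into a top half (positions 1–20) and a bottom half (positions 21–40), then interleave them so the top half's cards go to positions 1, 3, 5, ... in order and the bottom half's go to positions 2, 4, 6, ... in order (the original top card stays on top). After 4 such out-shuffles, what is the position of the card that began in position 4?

Track the card's position through each out-shuffle:
4 → 7 → 13 → 25 → 10

10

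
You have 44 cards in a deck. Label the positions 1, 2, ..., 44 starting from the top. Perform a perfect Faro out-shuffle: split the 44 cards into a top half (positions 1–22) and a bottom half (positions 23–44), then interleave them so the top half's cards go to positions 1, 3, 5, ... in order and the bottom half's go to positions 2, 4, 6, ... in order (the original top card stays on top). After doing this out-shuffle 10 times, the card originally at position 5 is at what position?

Track the card's position through each out-shuffle:
5 → 9 → 17 → 33 → 22 → 43 → 42 → 40 → 36 → 28 → 12

12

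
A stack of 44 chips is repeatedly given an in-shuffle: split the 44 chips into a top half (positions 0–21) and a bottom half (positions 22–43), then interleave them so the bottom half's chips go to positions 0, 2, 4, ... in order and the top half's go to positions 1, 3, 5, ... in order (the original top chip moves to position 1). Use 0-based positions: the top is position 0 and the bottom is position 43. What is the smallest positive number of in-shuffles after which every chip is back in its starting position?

The in-shuffle permutes the 44 positions with cycle lengths [2, 4, 4, 4, 6, 12, 12].
Every chip is home exactly when every cycle has completed a whole number of laps, i.e. after lcm(2, 4, 6, 12) = 12 in-shuffles.

12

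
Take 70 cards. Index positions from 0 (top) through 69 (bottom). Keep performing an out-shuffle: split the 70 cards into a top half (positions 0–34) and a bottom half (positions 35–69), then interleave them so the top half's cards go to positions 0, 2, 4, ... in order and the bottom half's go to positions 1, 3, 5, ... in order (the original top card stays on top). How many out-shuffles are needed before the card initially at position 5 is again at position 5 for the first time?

Follow position 5 under repeated out-shuffles:
5 → 10 → 20 → 40 → 11 → 22 → 44 → 19 → ... → 5 (length 22)
It first returns after 22 out-shuffles.

22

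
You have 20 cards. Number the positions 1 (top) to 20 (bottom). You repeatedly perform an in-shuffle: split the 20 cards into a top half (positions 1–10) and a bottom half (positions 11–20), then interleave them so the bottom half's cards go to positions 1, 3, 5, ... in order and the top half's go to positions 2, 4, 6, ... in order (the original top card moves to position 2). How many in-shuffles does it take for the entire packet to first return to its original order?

6

The in-shuffle permutes the 20 positions with cycle lengths [2, 3, 3, 6, 6].
Every card is home exactly when every cycle has completed a whole number of laps, i.e. after lcm(2, 3, 6) = 6 in-shuffles.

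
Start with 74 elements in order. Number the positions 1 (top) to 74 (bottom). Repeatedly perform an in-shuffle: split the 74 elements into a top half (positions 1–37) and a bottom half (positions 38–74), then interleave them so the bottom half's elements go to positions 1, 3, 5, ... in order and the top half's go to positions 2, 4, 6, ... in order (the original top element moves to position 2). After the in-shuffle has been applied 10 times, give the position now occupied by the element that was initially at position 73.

52

Track the element's position through each in-shuffle:
73 → 71 → 67 → 59 → 43 → 11 → 22 → 44 → 13 → 26 → 52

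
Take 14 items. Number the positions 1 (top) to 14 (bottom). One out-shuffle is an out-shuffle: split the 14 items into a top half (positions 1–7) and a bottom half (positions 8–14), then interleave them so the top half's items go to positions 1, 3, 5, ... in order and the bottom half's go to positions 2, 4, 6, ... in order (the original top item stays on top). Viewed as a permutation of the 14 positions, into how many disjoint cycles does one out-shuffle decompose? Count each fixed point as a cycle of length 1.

Trace each unvisited position around until it returns:
(1) (2 3 5 9 4 7 ... len 12) (14)
3 cycles in total.

3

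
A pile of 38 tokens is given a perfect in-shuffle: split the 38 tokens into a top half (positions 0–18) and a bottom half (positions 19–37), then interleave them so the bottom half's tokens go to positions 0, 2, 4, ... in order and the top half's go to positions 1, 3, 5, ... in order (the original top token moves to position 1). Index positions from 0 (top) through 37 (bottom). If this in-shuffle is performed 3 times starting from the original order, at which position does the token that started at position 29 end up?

Track the token's position through each in-shuffle:
29 → 20 → 2 → 5

5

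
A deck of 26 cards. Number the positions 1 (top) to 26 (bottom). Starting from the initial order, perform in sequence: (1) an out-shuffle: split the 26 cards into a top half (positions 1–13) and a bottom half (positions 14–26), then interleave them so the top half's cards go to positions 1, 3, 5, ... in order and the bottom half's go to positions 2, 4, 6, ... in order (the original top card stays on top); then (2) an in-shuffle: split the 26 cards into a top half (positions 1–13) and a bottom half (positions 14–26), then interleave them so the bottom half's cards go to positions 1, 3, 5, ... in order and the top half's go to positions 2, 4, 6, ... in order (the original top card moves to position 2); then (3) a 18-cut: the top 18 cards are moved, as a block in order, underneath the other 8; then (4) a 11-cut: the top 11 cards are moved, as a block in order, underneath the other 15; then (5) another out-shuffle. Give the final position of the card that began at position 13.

Track the card from position 13 forward through each operation:
  after op 1 (out-shuffle): 13 → 25
  after op 2 (in-shuffle): 25 → 23
  after op 3 (cut 18): 23 → 5
  after op 4 (cut 11): 5 → 20
  after op 5 (out-shuffle): 20 → 14

14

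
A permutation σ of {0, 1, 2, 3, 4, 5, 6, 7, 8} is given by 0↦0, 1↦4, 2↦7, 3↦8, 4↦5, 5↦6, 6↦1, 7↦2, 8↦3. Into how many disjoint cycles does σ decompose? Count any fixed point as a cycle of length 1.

Cycle decomposition: (0) (1 4 5 6) (2 7) (3 8).
4 cycles.

4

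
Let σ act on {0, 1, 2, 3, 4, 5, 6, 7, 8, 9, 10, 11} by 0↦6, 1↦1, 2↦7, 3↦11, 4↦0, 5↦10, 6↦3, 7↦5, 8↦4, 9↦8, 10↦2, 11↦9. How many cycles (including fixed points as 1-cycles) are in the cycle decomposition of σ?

Cycle decomposition: (0 6 3 11 9 8 4) (1) (2 7 5 10).
3 cycles.

3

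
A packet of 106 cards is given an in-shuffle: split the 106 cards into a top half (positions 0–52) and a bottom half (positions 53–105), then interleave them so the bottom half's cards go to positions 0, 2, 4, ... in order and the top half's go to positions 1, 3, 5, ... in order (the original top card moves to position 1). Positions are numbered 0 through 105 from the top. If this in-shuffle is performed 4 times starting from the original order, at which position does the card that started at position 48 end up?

Track the card's position through each in-shuffle:
48 → 97 → 88 → 70 → 34

34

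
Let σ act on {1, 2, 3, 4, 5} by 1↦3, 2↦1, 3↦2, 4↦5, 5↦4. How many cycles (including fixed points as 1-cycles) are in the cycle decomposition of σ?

Cycle decomposition: (1 3 2) (4 5).
2 cycles.

2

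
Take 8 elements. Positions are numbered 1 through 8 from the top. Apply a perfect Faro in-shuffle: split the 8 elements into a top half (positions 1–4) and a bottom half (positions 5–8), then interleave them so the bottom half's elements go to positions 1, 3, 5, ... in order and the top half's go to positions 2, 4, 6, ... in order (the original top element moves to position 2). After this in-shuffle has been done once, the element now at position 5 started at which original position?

Work backwards from position 5, undoing one in-shuffle at a time:
5 ← 7
So the element now at position 5 started at position 7.

7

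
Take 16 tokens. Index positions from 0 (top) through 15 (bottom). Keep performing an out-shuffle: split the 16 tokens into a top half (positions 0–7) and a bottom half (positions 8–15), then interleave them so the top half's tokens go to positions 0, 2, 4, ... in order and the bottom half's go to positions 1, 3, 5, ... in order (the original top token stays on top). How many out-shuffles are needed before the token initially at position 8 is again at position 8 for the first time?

Follow position 8 under repeated out-shuffles:
8 → 1 → 2 → 4 → 8
It first returns after 4 out-shuffles.

4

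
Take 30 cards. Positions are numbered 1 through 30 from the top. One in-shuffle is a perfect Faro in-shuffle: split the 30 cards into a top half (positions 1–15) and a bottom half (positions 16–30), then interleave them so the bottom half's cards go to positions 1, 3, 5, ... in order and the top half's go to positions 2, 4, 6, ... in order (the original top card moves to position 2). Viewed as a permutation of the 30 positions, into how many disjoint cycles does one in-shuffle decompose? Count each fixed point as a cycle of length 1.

6

Trace each unvisited position around until it returns:
(1 2 4 8 16) (3 6 12 24 17) (5 10 20 9 18) (7 14 28 25 19) (11 22 13 26 21) (15 30 29 27 23)
6 cycles in total.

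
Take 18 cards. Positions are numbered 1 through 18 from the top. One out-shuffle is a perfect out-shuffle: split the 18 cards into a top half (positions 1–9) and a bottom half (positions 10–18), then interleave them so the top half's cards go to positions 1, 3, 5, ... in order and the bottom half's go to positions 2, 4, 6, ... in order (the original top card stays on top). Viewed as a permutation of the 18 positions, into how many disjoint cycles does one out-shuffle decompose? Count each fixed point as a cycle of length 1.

4

Trace each unvisited position around until it returns:
(1) (2 3 5 9 17 16 14 10) (4 7 13 8 15 12 6 11) (18)
4 cycles in total.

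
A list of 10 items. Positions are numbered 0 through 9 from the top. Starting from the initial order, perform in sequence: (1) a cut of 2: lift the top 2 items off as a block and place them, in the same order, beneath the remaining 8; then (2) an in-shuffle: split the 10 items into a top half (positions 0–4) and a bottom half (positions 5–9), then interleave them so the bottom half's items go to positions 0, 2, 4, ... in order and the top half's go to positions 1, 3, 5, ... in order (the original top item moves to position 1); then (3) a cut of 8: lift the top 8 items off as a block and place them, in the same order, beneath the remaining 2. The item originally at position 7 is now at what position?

2

Track the item from position 7 forward through each operation:
  after op 1 (cut 2): 7 → 5
  after op 2 (in-shuffle): 5 → 0
  after op 3 (cut 8): 0 → 2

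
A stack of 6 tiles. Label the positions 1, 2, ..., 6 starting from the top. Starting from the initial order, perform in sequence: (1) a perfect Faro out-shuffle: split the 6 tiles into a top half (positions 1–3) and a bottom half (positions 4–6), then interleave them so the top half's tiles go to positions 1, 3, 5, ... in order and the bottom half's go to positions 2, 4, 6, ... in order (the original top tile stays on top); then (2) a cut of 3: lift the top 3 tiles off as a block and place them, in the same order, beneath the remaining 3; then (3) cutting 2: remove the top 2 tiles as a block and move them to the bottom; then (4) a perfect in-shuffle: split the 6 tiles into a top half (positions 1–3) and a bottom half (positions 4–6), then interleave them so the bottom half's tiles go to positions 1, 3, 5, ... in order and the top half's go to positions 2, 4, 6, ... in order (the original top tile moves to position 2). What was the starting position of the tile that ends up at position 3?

5

Undo the operations in reverse order, starting from position 3:
  undo op 4 (in-shuffle, from bottom half): 3 ← 5
  undo op 3 (cut 2): 5 ← 1
  undo op 2 (cut 3): 1 ← 4
  undo op 1 (out-shuffle, from bottom half): 4 ← 5
So the tile at position 3 came from original position 5.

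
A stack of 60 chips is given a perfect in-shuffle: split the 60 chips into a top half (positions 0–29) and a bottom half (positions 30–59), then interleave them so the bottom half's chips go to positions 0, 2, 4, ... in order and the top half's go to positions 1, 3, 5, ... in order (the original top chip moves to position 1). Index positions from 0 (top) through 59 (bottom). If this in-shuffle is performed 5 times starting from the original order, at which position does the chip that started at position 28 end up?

Track the chip's position through each in-shuffle:
28 → 57 → 54 → 48 → 36 → 12

12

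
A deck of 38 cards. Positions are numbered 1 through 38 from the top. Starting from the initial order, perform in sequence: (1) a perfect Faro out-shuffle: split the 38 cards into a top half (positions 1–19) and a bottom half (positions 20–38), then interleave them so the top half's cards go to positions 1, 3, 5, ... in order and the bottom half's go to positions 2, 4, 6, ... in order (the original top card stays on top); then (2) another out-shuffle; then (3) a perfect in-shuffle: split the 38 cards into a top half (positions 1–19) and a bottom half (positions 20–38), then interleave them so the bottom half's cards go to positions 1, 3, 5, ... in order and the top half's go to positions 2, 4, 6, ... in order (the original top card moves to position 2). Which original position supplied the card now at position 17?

Undo the operations in reverse order, starting from position 17:
  undo op 3 (in-shuffle, from bottom half): 17 ← 28
  undo op 2 (out-shuffle, from bottom half): 28 ← 33
  undo op 1 (out-shuffle, from top half): 33 ← 17
So the card at position 17 came from original position 17.

17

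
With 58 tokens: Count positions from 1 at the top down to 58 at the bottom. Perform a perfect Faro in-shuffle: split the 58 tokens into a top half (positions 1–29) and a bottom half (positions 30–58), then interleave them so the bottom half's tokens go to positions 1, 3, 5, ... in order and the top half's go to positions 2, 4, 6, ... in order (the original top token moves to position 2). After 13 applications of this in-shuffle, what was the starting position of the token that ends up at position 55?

7

Work backwards from position 55, undoing one in-shuffle at a time:
55 ← 57 ← 58 ← 29 ← 44 ← ... ← 7 (13 steps).
So the token now at position 55 started at position 7.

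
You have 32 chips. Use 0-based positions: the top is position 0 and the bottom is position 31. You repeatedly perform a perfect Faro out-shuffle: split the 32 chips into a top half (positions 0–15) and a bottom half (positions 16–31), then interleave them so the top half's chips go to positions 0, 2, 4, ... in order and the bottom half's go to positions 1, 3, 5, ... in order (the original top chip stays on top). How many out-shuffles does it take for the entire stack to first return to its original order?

The out-shuffle permutes the 32 positions with cycle lengths [1, 1, 5, 5, 5, 5, 5, 5].
Every chip is home exactly when every cycle has completed a whole number of laps, i.e. after lcm(1, 5) = 5 out-shuffles.

5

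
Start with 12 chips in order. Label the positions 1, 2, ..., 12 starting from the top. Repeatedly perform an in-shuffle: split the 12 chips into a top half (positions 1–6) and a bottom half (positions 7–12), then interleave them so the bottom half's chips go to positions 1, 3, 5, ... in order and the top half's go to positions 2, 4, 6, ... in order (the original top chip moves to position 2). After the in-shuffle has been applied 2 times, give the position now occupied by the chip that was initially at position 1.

Track the chip's position through each in-shuffle:
1 → 2 → 4

4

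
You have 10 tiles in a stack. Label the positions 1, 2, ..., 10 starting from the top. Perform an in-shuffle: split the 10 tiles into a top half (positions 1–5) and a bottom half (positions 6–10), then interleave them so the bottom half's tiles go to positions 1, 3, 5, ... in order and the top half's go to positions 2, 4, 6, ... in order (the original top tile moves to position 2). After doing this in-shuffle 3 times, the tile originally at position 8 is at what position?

Track the tile's position through each in-shuffle:
8 → 5 → 10 → 9

9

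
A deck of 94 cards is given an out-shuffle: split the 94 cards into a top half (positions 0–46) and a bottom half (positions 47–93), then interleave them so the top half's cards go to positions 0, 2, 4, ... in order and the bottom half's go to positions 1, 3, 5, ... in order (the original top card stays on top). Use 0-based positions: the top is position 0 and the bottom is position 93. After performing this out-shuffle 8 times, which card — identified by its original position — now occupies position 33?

Work backwards from position 33, undoing one out-shuffle at a time:
33 ← 63 ← 78 ← 39 ← 66 ← 33 ← 63 ← 78 ← 39
So the card now at position 33 started at position 39.

39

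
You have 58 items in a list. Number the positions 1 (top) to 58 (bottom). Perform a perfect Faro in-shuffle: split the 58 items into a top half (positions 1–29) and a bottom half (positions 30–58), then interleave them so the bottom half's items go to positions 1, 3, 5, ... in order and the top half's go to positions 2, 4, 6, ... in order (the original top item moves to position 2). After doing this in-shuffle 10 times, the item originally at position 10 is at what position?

33

Track the item's position through each in-shuffle:
10 → 20 → 40 → 21 → 42 → 25 → 50 → 41 → 23 → 46 → 33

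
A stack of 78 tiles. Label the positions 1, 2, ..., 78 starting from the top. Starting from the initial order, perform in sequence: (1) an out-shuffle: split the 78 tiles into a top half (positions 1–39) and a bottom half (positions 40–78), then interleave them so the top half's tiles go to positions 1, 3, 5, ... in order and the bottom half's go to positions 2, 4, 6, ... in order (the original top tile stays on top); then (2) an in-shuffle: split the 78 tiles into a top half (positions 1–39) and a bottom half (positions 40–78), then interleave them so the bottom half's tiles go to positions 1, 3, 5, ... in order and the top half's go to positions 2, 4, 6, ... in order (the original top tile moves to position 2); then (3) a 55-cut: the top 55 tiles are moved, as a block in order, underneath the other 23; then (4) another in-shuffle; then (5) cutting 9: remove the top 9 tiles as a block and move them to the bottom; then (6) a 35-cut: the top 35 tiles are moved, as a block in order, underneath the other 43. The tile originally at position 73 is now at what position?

38

Track the tile from position 73 forward through each operation:
  after op 1 (out-shuffle): 73 → 68
  after op 2 (in-shuffle): 68 → 57
  after op 3 (cut 55): 57 → 2
  after op 4 (in-shuffle): 2 → 4
  after op 5 (cut 9): 4 → 73
  after op 6 (cut 35): 73 → 38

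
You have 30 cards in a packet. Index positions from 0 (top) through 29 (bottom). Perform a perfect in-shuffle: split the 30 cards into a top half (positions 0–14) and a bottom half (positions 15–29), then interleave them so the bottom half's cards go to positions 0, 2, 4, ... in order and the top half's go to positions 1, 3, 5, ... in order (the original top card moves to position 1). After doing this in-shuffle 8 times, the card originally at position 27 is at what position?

Track the card's position through each in-shuffle:
27 → 24 → 18 → 6 → 13 → 27 → 24 → 18 → 6

6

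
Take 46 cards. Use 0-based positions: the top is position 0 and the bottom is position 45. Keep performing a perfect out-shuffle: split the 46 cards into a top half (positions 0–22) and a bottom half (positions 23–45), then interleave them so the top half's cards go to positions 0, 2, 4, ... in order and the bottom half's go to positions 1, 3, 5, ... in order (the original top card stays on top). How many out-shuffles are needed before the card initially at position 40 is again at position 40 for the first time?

Follow position 40 under repeated out-shuffles:
40 → 35 → 25 → 5 → 10 → 20 → 40
It first returns after 6 out-shuffles.

6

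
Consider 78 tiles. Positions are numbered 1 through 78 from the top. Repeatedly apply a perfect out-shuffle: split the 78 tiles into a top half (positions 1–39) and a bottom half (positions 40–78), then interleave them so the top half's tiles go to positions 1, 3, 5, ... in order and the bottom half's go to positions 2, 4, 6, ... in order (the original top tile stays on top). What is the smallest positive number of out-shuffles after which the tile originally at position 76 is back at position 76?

Follow position 76 under repeated out-shuffles:
76 → 74 → 70 → 62 → 46 → 14 → 27 → 53 → ... → 76 (length 30)
It first returns after 30 out-shuffles.

30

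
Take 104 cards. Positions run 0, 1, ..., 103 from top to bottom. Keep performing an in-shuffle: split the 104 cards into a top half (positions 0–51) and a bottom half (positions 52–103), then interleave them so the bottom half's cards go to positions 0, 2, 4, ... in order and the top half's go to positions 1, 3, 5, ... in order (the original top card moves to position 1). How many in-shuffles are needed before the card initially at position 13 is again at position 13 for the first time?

Follow position 13 under repeated in-shuffles:
13 → 27 → 55 → 6 → 13
It first returns after 4 in-shuffles.

4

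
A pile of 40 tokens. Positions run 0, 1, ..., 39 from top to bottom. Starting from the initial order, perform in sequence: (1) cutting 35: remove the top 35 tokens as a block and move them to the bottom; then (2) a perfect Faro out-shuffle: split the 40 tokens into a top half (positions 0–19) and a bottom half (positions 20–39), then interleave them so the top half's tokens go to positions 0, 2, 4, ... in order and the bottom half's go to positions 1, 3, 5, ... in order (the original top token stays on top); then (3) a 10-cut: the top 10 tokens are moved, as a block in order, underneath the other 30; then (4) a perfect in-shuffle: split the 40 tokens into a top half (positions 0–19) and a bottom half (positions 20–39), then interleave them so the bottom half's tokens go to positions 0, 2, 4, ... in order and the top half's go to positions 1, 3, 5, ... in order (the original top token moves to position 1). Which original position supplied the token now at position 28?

37

Undo the operations in reverse order, starting from position 28:
  undo op 4 (in-shuffle, from bottom half): 28 ← 34
  undo op 3 (cut 10): 34 ← 4
  undo op 2 (out-shuffle, from top half): 4 ← 2
  undo op 1 (cut 35): 2 ← 37
So the token at position 28 came from original position 37.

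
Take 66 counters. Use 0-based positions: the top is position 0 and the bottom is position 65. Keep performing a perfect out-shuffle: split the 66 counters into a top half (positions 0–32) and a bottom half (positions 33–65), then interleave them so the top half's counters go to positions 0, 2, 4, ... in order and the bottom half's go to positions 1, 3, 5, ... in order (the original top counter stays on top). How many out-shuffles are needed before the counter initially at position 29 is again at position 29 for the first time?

12

Follow position 29 under repeated out-shuffles:
29 → 58 → 51 → 37 → 9 → 18 → 36 → 7 → 14 → 28 → 56 → 47 → 29
It first returns after 12 out-shuffles.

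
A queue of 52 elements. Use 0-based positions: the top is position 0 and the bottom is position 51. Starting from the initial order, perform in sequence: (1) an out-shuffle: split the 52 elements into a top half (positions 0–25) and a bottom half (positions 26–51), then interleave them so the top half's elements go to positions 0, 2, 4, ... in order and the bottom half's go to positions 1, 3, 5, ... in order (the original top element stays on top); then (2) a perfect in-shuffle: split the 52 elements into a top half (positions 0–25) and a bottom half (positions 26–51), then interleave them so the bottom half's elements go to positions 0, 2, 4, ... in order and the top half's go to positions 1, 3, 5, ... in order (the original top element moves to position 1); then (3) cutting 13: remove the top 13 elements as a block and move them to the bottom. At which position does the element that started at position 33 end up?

Track the element from position 33 forward through each operation:
  after op 1 (out-shuffle): 33 → 15
  after op 2 (in-shuffle): 15 → 31
  after op 3 (cut 13): 31 → 18

18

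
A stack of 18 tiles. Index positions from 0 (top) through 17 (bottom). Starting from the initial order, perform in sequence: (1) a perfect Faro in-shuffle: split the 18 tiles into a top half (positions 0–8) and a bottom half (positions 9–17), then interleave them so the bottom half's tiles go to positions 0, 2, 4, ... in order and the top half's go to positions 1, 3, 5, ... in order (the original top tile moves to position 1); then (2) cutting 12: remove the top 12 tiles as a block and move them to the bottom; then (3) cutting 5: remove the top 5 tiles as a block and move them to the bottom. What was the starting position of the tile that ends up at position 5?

11

Undo the operations in reverse order, starting from position 5:
  undo op 3 (cut 5): 5 ← 10
  undo op 2 (cut 12): 10 ← 4
  undo op 1 (in-shuffle, from bottom half): 4 ← 11
So the tile at position 5 came from original position 11.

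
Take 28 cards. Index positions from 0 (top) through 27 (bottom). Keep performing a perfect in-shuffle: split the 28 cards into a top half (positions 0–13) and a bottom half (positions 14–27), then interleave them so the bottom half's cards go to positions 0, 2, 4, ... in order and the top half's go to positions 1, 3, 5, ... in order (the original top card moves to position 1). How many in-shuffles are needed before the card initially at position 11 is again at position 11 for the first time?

28

Follow position 11 under repeated in-shuffles:
11 → 23 → 18 → 8 → 17 → 6 → 13 → 27 → ... → 11 (length 28)
It first returns after 28 in-shuffles.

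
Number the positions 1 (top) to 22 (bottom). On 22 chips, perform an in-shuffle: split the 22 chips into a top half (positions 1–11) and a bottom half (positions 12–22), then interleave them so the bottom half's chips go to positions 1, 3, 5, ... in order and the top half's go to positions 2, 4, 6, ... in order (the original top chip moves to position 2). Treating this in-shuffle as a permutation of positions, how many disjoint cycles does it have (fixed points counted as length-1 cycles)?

2

Trace each unvisited position around until it returns:
(1 2 4 8 16 9 ... len 11) (5 10 20 17 11 22 ... len 11)
2 cycles in total.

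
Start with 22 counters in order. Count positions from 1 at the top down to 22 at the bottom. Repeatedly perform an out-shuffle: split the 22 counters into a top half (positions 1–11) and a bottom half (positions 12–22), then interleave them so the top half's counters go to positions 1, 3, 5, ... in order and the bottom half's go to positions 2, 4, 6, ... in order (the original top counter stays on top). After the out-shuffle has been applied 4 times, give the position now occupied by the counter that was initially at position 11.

14

Track the counter's position through each out-shuffle:
11 → 21 → 20 → 18 → 14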